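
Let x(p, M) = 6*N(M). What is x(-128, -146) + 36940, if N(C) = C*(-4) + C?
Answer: 39568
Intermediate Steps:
N(C) = -3*C (N(C) = -4*C + C = -3*C)
x(p, M) = -18*M (x(p, M) = 6*(-3*M) = -18*M)
x(-128, -146) + 36940 = -18*(-146) + 36940 = 2628 + 36940 = 39568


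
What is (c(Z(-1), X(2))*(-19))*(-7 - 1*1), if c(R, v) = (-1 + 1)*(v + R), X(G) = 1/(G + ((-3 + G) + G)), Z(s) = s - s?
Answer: 0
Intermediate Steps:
Z(s) = 0
X(G) = 1/(-3 + 3*G) (X(G) = 1/(G + (-3 + 2*G)) = 1/(-3 + 3*G))
c(R, v) = 0 (c(R, v) = 0*(R + v) = 0)
(c(Z(-1), X(2))*(-19))*(-7 - 1*1) = (0*(-19))*(-7 - 1*1) = 0*(-7 - 1) = 0*(-8) = 0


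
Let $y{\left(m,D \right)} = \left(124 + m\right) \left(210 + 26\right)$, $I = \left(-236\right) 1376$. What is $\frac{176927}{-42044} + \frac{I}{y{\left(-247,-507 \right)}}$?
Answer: $\frac{36090523}{5171412} \approx 6.9789$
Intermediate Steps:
$I = -324736$
$y{\left(m,D \right)} = 29264 + 236 m$ ($y{\left(m,D \right)} = \left(124 + m\right) 236 = 29264 + 236 m$)
$\frac{176927}{-42044} + \frac{I}{y{\left(-247,-507 \right)}} = \frac{176927}{-42044} - \frac{324736}{29264 + 236 \left(-247\right)} = 176927 \left(- \frac{1}{42044}\right) - \frac{324736}{29264 - 58292} = - \frac{176927}{42044} - \frac{324736}{-29028} = - \frac{176927}{42044} - - \frac{1376}{123} = - \frac{176927}{42044} + \frac{1376}{123} = \frac{36090523}{5171412}$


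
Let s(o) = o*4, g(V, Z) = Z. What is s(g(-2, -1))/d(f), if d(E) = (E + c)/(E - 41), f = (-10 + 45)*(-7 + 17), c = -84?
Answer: -618/133 ≈ -4.6466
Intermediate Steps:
s(o) = 4*o
f = 350 (f = 35*10 = 350)
d(E) = (-84 + E)/(-41 + E) (d(E) = (E - 84)/(E - 41) = (-84 + E)/(-41 + E))
s(g(-2, -1))/d(f) = (4*(-1))/(((-84 + 350)/(-41 + 350))) = -4/(266/309) = -4/((1/309)*266) = -4/266/309 = -4*309/266 = -618/133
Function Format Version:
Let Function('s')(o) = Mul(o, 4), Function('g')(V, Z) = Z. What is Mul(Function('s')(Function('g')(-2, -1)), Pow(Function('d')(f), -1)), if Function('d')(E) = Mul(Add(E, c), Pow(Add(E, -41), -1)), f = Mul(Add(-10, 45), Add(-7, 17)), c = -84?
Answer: Rational(-618, 133) ≈ -4.6466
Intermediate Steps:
Function('s')(o) = Mul(4, o)
f = 350 (f = Mul(35, 10) = 350)
Function('d')(E) = Mul(Pow(Add(-41, E), -1), Add(-84, E)) (Function('d')(E) = Mul(Add(E, -84), Pow(Add(E, -41), -1)) = Mul(Add(-84, E), Pow(Add(-41, E), -1)) = Mul(Pow(Add(-41, E), -1), Add(-84, E)))
Mul(Function('s')(Function('g')(-2, -1)), Pow(Function('d')(f), -1)) = Mul(Mul(4, -1), Pow(Mul(Pow(Add(-41, 350), -1), Add(-84, 350)), -1)) = Mul(-4, Pow(Mul(Pow(309, -1), 266), -1)) = Mul(-4, Pow(Mul(Rational(1, 309), 266), -1)) = Mul(-4, Pow(Rational(266, 309), -1)) = Mul(-4, Rational(309, 266)) = Rational(-618, 133)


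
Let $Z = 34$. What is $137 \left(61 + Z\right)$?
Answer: $13015$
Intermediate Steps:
$137 \left(61 + Z\right) = 137 \left(61 + 34\right) = 137 \cdot 95 = 13015$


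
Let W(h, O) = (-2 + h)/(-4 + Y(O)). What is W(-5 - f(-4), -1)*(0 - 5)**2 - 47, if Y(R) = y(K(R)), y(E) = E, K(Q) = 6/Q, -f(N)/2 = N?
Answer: -19/2 ≈ -9.5000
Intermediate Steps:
f(N) = -2*N
Y(R) = 6/R
W(h, O) = (-2 + h)/(-4 + 6/O)
W(-5 - f(-4), -1)*(0 - 5)**2 - 47 = ((1/2)*(-1)*(2 - (-5 - (-2)*(-4)))/(-3 + 2*(-1)))*(0 - 5)**2 - 47 = ((1/2)*(-1)*(2 - (-5 - 1*8))/(-3 - 2))*(-5)**2 - 47 = ((1/2)*(-1)*(2 - (-5 - 8))/(-5))*25 - 47 = ((1/2)*(-1)*(-1/5)*(2 - 1*(-13)))*25 - 47 = ((1/2)*(-1)*(-1/5)*(2 + 13))*25 - 47 = ((1/2)*(-1)*(-1/5)*15)*25 - 47 = (3/2)*25 - 47 = 75/2 - 47 = -19/2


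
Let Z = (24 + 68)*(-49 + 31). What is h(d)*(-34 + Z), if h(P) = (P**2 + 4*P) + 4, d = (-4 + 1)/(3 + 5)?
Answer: -142805/32 ≈ -4462.7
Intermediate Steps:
Z = -1656 (Z = 92*(-18) = -1656)
d = -3/8 ≈ -0.37500
h(P) = 4 + P**2 + 4*P
h(d)*(-34 + Z) = (4 + (-3/8)**2 + 4*(-3/8))*(-34 - 1656) = (4 + 9/64 - 3/2)*(-1690) = (169/64)*(-1690) = -142805/32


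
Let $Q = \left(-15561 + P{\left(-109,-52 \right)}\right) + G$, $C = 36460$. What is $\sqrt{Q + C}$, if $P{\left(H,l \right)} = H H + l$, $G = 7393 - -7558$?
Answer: $\sqrt{47679} \approx 218.36$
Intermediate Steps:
$G = 14951$ ($G = 7393 + 7558 = 14951$)
$P{\left(H,l \right)} = l + H^{2}$ ($P{\left(H,l \right)} = H^{2} + l = l + H^{2}$)
$Q = 11219$ ($Q = \left(-15561 - \left(52 - \left(-109\right)^{2}\right)\right) + 14951 = \left(-15561 + \left(-52 + 11881\right)\right) + 14951 = \left(-15561 + 11829\right) + 14951 = -3732 + 14951 = 11219$)
$\sqrt{Q + C} = \sqrt{11219 + 36460} = \sqrt{47679}$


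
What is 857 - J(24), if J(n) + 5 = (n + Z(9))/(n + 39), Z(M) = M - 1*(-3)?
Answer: 6030/7 ≈ 861.43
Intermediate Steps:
Z(M) = 3 + M (Z(M) = M + 3 = 3 + M)
J(n) = -5 + (12 + n)/(39 + n) (J(n) = -5 + (n + (3 + 9))/(n + 39) = -5 + (n + 12)/(39 + n) = -5 + (12 + n)/(39 + n))
857 - J(24) = 857 - (-183 - 4*24)/(39 + 24) = 857 - (-183 - 96)/63 = 857 - (-279)/63 = 857 - 1*(-31/7) = 857 + 31/7 = 6030/7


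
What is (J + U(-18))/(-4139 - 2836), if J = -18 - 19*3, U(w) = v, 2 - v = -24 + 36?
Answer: 17/1395 ≈ 0.012186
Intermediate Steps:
v = -10 (v = 2 - (-24 + 36) = 2 - 1*12 = 2 - 12 = -10)
U(w) = -10
J = -75 (J = -18 - 57 = -75)
(J + U(-18))/(-4139 - 2836) = (-75 - 10)/(-4139 - 2836) = -85/(-6975) = -85*(-1/6975) = 17/1395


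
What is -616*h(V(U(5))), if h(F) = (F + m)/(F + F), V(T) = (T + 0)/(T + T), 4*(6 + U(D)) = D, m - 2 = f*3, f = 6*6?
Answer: -68068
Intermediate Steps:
f = 36
m = 110 (m = 2 + 36*3 = 2 + 108 = 110)
U(D) = -6 + D/4
V(T) = ½ (V(T) = T/((2*T)) = T*(1/(2*T)) = ½)
h(F) = (110 + F)/(2*F) (h(F) = (F + 110)/(F + F) = (110 + F)/((2*F)) = (110 + F)*(1/(2*F)) = (110 + F)/(2*F))
-616*h(V(U(5))) = -308*(110 + ½)/½ = -308*2*221/2 = -616*221/2 = -68068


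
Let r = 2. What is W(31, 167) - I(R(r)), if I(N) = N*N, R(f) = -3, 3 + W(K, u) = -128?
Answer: -140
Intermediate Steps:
W(K, u) = -131 (W(K, u) = -3 - 128 = -131)
I(N) = N²
W(31, 167) - I(R(r)) = -131 - 1*(-3)² = -131 - 1*9 = -131 - 9 = -140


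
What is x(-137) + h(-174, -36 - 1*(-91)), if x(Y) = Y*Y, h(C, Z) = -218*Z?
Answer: 6779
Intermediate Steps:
x(Y) = Y**2
x(-137) + h(-174, -36 - 1*(-91)) = (-137)**2 - 218*(-36 - 1*(-91)) = 18769 - 218*(-36 + 91) = 18769 - 218*55 = 18769 - 11990 = 6779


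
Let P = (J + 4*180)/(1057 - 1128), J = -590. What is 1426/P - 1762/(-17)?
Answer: -746061/1105 ≈ -675.17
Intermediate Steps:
P = -130/71 (P = (-590 + 4*180)/(1057 - 1128) = (-590 + 720)/(-71) = 130*(-1/71) = -130/71 ≈ -1.8310)
1426/P - 1762/(-17) = 1426/(-130/71) - 1762/(-17) = 1426*(-71/130) - 1762*(-1/17) = -50623/65 + 1762/17 = -746061/1105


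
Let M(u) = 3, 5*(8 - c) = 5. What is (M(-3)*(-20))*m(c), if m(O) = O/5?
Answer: -84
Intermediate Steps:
c = 7 (c = 8 - 1/5*5 = 8 - 1 = 7)
m(O) = O/5 (m(O) = O*(1/5) = O/5)
(M(-3)*(-20))*m(c) = (3*(-20))*((1/5)*7) = -60*7/5 = -84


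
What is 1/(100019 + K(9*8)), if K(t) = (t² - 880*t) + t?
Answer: 1/41915 ≈ 2.3858e-5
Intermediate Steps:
K(t) = t² - 879*t
1/(100019 + K(9*8)) = 1/(100019 + (9*8)*(-879 + 9*8)) = 1/(100019 + 72*(-879 + 72)) = 1/(100019 + 72*(-807)) = 1/(100019 - 58104) = 1/41915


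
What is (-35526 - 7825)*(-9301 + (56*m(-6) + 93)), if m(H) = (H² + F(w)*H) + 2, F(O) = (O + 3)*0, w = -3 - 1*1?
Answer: 306925080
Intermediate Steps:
w = -4 (w = -3 - 1 = -4)
F(O) = 0 (F(O) = (3 + O)*0 = 0)
m(H) = 2 + H² (m(H) = (H² + 0*H) + 2 = (H² + 0) + 2 = H² + 2 = 2 + H²)
(-35526 - 7825)*(-9301 + (56*m(-6) + 93)) = (-35526 - 7825)*(-9301 + (56*(2 + (-6)²) + 93)) = -43351*(-9301 + (56*(2 + 36) + 93)) = -43351*(-9301 + (56*38 + 93)) = -43351*(-9301 + (2128 + 93)) = -43351*(-9301 + 2221) = -43351*(-7080) = 306925080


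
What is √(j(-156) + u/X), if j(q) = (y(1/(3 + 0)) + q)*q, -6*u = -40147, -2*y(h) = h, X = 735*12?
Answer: √38678315610/1260 ≈ 156.09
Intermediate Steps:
X = 8820
y(h) = -h/2
u = 40147/6 (u = -⅙*(-40147) = 40147/6 ≈ 6691.2)
j(q) = q*(-⅙ + q) (j(q) = (-1/(2*(3 + 0)) + q)*q = (-½/3 + q)*q = (-½*⅓ + q)*q = (-⅙ + q)*q = q*(-⅙ + q))
√(j(-156) + u/X) = √(-156*(-⅙ - 156) + (40147/6)/8820) = √(-156*(-937/6) + (40147/6)*(1/8820)) = √(24362 + 40147/52920) = √(1289277187/52920) = √38678315610/1260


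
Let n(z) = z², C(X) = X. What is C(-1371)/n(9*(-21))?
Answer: -457/11907 ≈ -0.038381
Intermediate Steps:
C(-1371)/n(9*(-21)) = -1371/((9*(-21))²) = -1371/((-189)²) = -1371/35721 = -1371*1/35721 = -457/11907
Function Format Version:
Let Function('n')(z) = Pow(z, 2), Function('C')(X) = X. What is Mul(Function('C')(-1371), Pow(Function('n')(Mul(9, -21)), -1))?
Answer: Rational(-457, 11907) ≈ -0.038381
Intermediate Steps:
Mul(Function('C')(-1371), Pow(Function('n')(Mul(9, -21)), -1)) = Mul(-1371, Pow(Pow(Mul(9, -21), 2), -1)) = Mul(-1371, Pow(Pow(-189, 2), -1)) = Mul(-1371, Pow(35721, -1)) = Mul(-1371, Rational(1, 35721)) = Rational(-457, 11907)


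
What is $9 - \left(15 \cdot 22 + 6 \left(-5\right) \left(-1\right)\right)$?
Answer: $-351$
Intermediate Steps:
$9 - \left(15 \cdot 22 + 6 \left(-5\right) \left(-1\right)\right) = 9 - \left(330 - -30\right) = 9 - \left(330 + 30\right) = 9 - 360 = -351$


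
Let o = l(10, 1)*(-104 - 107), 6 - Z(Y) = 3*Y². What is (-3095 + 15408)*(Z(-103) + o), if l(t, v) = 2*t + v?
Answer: -446370876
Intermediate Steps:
Z(Y) = 6 - 3*Y²
l(t, v) = v + 2*t
o = -4431 (o = (1 + 2*10)*(-104 - 107) = (1 + 20)*(-211) = 21*(-211) = -4431)
(-3095 + 15408)*(Z(-103) + o) = (-3095 + 15408)*((6 - 3*(-103)²) - 4431) = 12313*((6 - 3*10609) - 4431) = 12313*((6 - 31827) - 4431) = 12313*(-31821 - 4431) = 12313*(-36252) = -446370876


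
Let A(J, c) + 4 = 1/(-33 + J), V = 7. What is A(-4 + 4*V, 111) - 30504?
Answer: -274573/9 ≈ -30508.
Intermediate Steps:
A(J, c) = -4 + 1/(-33 + J)
A(-4 + 4*V, 111) - 30504 = (133 - 4*(-4 + 4*7))/(-33 + (-4 + 4*7)) - 30504 = (133 - 4*(-4 + 28))/(-33 + (-4 + 28)) - 30504 = (133 - 4*24)/(-33 + 24) - 30504 = (133 - 96)/(-9) - 30504 = -⅑*37 - 30504 = -37/9 - 30504 = -274573/9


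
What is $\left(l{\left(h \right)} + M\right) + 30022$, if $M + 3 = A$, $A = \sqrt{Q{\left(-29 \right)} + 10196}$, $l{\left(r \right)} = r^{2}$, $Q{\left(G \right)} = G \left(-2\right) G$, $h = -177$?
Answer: $61348 + 3 \sqrt{946} \approx 61440.0$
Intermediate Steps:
$Q{\left(G \right)} = - 2 G^{2}$ ($Q{\left(G \right)} = - 2 G G = - 2 G^{2}$)
$A = 3 \sqrt{946}$ ($A = \sqrt{- 2 \left(-29\right)^{2} + 10196} = \sqrt{\left(-2\right) 841 + 10196} = \sqrt{-1682 + 10196} = \sqrt{8514} = 3 \sqrt{946} \approx 92.271$)
$M = -3 + 3 \sqrt{946} \approx 89.271$
$\left(l{\left(h \right)} + M\right) + 30022 = \left(\left(-177\right)^{2} - \left(3 - 3 \sqrt{946}\right)\right) + 30022 = \left(31329 - \left(3 - 3 \sqrt{946}\right)\right) + 30022 = \left(31326 + 3 \sqrt{946}\right) + 30022 = 61348 + 3 \sqrt{946}$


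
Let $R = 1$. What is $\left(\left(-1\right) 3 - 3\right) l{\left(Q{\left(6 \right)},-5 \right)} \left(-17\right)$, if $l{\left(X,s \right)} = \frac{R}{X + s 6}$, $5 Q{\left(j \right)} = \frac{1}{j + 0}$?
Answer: $- \frac{3060}{899} \approx -3.4038$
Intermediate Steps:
$Q{\left(j \right)} = \frac{1}{5 j}$ ($Q{\left(j \right)} = \frac{1}{5 \left(j + 0\right)} = \frac{1}{5 j}$)
$l{\left(X,s \right)} = \frac{1}{X + 6 s}$ ($l{\left(X,s \right)} = 1 \frac{1}{X + s 6} = 1 \frac{1}{X + 6 s} = \frac{1}{X + 6 s}$)
$\left(\left(-1\right) 3 - 3\right) l{\left(Q{\left(6 \right)},-5 \right)} \left(-17\right) = \frac{\left(-1\right) 3 - 3}{\frac{1}{5 \cdot 6} + 6 \left(-5\right)} \left(-17\right) = \frac{-3 - 3}{\frac{1}{5} \cdot \frac{1}{6} - 30} \left(-17\right) = - \frac{6}{\frac{1}{30} - 30} \left(-17\right) = - \frac{6}{- \frac{899}{30}} \left(-17\right) = \left(-6\right) \left(- \frac{30}{899}\right) \left(-17\right) = \frac{180}{899} \left(-17\right) = - \frac{3060}{899}$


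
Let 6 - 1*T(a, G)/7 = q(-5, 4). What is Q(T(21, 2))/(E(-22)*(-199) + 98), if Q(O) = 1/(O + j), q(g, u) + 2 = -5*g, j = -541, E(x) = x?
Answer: -1/2954160 ≈ -3.3851e-7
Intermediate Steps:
q(g, u) = -2 - 5*g
T(a, G) = -119 (T(a, G) = 42 - 7*(-2 - 5*(-5)) = 42 - 7*(-2 + 25) = 42 - 7*23 = 42 - 161 = -119)
Q(O) = 1/(-541 + O) (Q(O) = 1/(O - 541) = 1/(-541 + O))
Q(T(21, 2))/(E(-22)*(-199) + 98) = 1/((-541 - 119)*(-22*(-199) + 98)) = 1/((-660)*(4378 + 98)) = -1/660/4476 = -1/660*1/4476 = -1/2954160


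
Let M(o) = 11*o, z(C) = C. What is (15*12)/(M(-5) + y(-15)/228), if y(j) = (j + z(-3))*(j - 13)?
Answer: -3420/1003 ≈ -3.4098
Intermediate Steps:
y(j) = (-13 + j)*(-3 + j) (y(j) = (j - 3)*(j - 13) = (-3 + j)*(-13 + j) = (-13 + j)*(-3 + j))
(15*12)/(M(-5) + y(-15)/228) = (15*12)/(11*(-5) + (39 + (-15)**2 - 16*(-15))/228) = 180/(-55 + (39 + 225 + 240)*(1/228)) = 180/(-55 + 504*(1/228)) = 180/(-55 + 42/19) = 180/(-1003/19) = -19/1003*180 = -3420/1003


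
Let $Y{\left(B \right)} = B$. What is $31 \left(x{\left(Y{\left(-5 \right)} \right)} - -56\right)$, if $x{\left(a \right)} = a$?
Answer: $1581$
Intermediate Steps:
$31 \left(x{\left(Y{\left(-5 \right)} \right)} - -56\right) = 31 \left(-5 - -56\right) = 31 \left(-5 + 56\right) = 31 \cdot 51 = 1581$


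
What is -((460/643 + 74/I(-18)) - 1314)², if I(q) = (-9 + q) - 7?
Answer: -206764412283025/119486761 ≈ -1.7304e+6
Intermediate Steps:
I(q) = -16 + q
-((460/643 + 74/I(-18)) - 1314)² = -((460/643 + 74/(-16 - 18)) - 1314)² = -((460*(1/643) + 74/(-34)) - 1314)² = -((460/643 + 74*(-1/34)) - 1314)² = -((460/643 - 37/17) - 1314)² = -(-15971/10931 - 1314)² = -(-14379305/10931)² = -1*206764412283025/119486761 = -206764412283025/119486761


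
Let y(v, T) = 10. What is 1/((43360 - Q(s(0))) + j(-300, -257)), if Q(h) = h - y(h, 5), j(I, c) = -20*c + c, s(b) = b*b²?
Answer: 1/48253 ≈ 2.0724e-5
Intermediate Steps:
s(b) = b³
j(I, c) = -19*c
Q(h) = -10 + h (Q(h) = h - 1*10 = h - 10 = -10 + h)
1/((43360 - Q(s(0))) + j(-300, -257)) = 1/((43360 - (-10 + 0³)) - 19*(-257)) = 1/((43360 - (-10 + 0)) + 4883) = 1/((43360 - 1*(-10)) + 4883) = 1/((43360 + 10) + 4883) = 1/(43370 + 4883) = 1/48253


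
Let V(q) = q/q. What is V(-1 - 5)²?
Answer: 1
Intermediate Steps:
V(q) = 1
V(-1 - 5)² = 1² = 1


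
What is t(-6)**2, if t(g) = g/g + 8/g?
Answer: 1/9 ≈ 0.11111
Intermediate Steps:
t(g) = 1 + 8/g
t(-6)**2 = ((8 - 6)/(-6))**2 = (-1/6*2)**2 = (-1/3)**2 = 1/9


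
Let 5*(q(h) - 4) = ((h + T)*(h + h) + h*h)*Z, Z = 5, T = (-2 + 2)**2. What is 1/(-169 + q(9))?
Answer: 1/78 ≈ 0.012821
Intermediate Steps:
T = 0 (T = 0**2 = 0)
q(h) = 4 + 3*h**2 (q(h) = 4 + (((h + 0)*(h + h) + h*h)*5)/5 = 4 + ((h*(2*h) + h**2)*5)/5 = 4 + ((2*h**2 + h**2)*5)/5 = 4 + ((3*h**2)*5)/5 = 4 + (15*h**2)/5 = 4 + 3*h**2)
1/(-169 + q(9)) = 1/(-169 + (4 + 3*9**2)) = 1/(-169 + (4 + 3*81)) = 1/(-169 + (4 + 243)) = 1/(-169 + 247) = 1/78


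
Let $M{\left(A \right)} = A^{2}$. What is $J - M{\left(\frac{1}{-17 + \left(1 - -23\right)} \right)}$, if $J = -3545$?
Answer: $- \frac{173706}{49} \approx -3545.0$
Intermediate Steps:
$J - M{\left(\frac{1}{-17 + \left(1 - -23\right)} \right)} = -3545 - \left(\frac{1}{-17 + \left(1 - -23\right)}\right)^{2} = -3545 - \left(\frac{1}{-17 + \left(1 + 23\right)}\right)^{2} = -3545 - \left(\frac{1}{-17 + 24}\right)^{2} = -3545 - \left(\frac{1}{7}\right)^{2} = -3545 - \frac{1}{49} = - \frac{173706}{49}$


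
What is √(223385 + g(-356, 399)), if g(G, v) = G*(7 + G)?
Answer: √347629 ≈ 589.60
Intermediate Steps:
√(223385 + g(-356, 399)) = √(223385 - 356*(7 - 356)) = √(223385 - 356*(-349)) = √(223385 + 124244) = √347629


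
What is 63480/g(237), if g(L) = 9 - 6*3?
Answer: -21160/3 ≈ -7053.3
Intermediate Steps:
g(L) = -9 (g(L) = 9 - 18 = -9)
63480/g(237) = 63480/(-9) = 63480*(-1/9) = -21160/3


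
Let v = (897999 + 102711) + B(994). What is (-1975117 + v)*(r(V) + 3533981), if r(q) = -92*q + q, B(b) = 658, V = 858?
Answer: -3365182090347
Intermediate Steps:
r(q) = -91*q
v = 1001368 (v = (897999 + 102711) + 658 = 1000710 + 658 = 1001368)
(-1975117 + v)*(r(V) + 3533981) = (-1975117 + 1001368)*(-91*858 + 3533981) = -973749*(-78078 + 3533981) = -973749*3455903 = -3365182090347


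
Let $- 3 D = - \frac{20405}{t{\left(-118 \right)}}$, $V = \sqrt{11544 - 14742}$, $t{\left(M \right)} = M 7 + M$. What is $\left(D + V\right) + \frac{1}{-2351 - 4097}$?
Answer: $- \frac{513962}{71331} + i \sqrt{3198} \approx -7.2053 + 56.551 i$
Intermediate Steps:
$t{\left(M \right)} = 8 M$ ($t{\left(M \right)} = 7 M + M = 8 M$)
$V = i \sqrt{3198}$ ($V = \sqrt{-3198} = i \sqrt{3198} \approx 56.551 i$)
$D = - \frac{20405}{2832}$ ($D = - \frac{\left(-20405\right) \frac{1}{8 \left(-118\right)}}{3} = - \frac{\left(-20405\right) \frac{1}{-944}}{3} = - \frac{\left(-20405\right) \left(- \frac{1}{944}\right)}{3} = \left(- \frac{1}{3}\right) \frac{20405}{944} = - \frac{20405}{2832} \approx -7.2052$)
$\left(D + V\right) + \frac{1}{-2351 - 4097} = \left(- \frac{20405}{2832} + i \sqrt{3198}\right) + \frac{1}{-2351 - 4097} = \left(- \frac{20405}{2832} + i \sqrt{3198}\right) + \frac{1}{-6448} = \left(- \frac{20405}{2832} + i \sqrt{3198}\right) - \frac{1}{6448} = - \frac{513962}{71331} + i \sqrt{3198}$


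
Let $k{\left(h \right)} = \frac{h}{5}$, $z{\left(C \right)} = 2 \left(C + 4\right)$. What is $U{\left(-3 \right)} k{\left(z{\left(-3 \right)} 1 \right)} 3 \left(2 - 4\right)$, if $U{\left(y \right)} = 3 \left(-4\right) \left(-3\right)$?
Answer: $- \frac{432}{5} \approx -86.4$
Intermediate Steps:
$z{\left(C \right)} = 8 + 2 C$ ($z{\left(C \right)} = 2 \left(4 + C\right) = 8 + 2 C$)
$U{\left(y \right)} = 36$ ($U{\left(y \right)} = \left(-12\right) \left(-3\right) = 36$)
$k{\left(h \right)} = \frac{h}{5}$ ($k{\left(h \right)} = h \frac{1}{5} = \frac{h}{5}$)
$U{\left(-3 \right)} k{\left(z{\left(-3 \right)} 1 \right)} 3 \left(2 - 4\right) = 36 \frac{\left(8 + 2 \left(-3\right)\right) 1}{5} \cdot 3 \left(2 - 4\right) = 36 \frac{\left(8 - 6\right) 1}{5} \cdot 3 \left(-2\right) = 36 \frac{2 \cdot 1}{5} \left(-6\right) = 36 \cdot \frac{1}{5} \cdot 2 \left(-6\right) = 36 \cdot \frac{2}{5} \left(-6\right) = \frac{72}{5} \left(-6\right) = - \frac{432}{5}$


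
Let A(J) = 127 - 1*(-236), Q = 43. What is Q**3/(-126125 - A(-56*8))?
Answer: -79507/126488 ≈ -0.62857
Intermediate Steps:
A(J) = 363 (A(J) = 127 + 236 = 363)
Q**3/(-126125 - A(-56*8)) = 43**3/(-126125 - 1*363) = 79507/(-126125 - 363) = 79507/(-126488) = 79507*(-1/126488) = -79507/126488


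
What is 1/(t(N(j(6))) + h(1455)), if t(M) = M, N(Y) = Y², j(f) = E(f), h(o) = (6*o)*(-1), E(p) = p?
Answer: -1/8694 ≈ -0.00011502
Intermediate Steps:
h(o) = -6*o
j(f) = f
1/(t(N(j(6))) + h(1455)) = 1/(6² - 6*1455) = 1/(36 - 8730) = 1/(-8694) = -1/8694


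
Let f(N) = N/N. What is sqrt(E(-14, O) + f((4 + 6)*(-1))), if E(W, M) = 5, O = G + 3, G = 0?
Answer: sqrt(6) ≈ 2.4495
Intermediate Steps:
O = 3 (O = 0 + 3 = 3)
f(N) = 1
sqrt(E(-14, O) + f((4 + 6)*(-1))) = sqrt(5 + 1) = sqrt(6)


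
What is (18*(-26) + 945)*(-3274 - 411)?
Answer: -1757745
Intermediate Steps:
(18*(-26) + 945)*(-3274 - 411) = (-468 + 945)*(-3685) = 477*(-3685) = -1757745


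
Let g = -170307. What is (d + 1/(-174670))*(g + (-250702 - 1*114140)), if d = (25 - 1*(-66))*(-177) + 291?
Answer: 1478392310262429/174670 ≈ 8.4639e+9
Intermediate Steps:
d = -15816 (d = (25 + 66)*(-177) + 291 = 91*(-177) + 291 = -16107 + 291 = -15816)
(d + 1/(-174670))*(g + (-250702 - 1*114140)) = (-15816 + 1/(-174670))*(-170307 + (-250702 - 1*114140)) = (-15816 - 1/174670)*(-170307 + (-250702 - 114140)) = -2762580721*(-170307 - 364842)/174670 = -2762580721/174670*(-535149) = 1478392310262429/174670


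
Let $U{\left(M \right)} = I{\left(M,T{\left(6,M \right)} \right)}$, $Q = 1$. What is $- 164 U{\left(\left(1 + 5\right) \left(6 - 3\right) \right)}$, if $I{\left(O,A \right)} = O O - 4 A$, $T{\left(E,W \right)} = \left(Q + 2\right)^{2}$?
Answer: $-47232$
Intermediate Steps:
$T{\left(E,W \right)} = 9$ ($T{\left(E,W \right)} = \left(1 + 2\right)^{2} = 3^{2} = 9$)
$I{\left(O,A \right)} = O^{2} - 4 A$
$U{\left(M \right)} = -36 + M^{2}$ ($U{\left(M \right)} = M^{2} - 36 = -36 + M^{2}$)
$- 164 U{\left(\left(1 + 5\right) \left(6 - 3\right) \right)} = - 164 \left(-36 + \left(\left(1 + 5\right) \left(6 - 3\right)\right)^{2}\right) = - 164 \left(-36 + \left(6 \left(6 - 3\right)\right)^{2}\right) = - 164 \left(-36 + \left(6 \cdot 3\right)^{2}\right) = - 164 \left(-36 + 18^{2}\right) = - 164 \left(-36 + 324\right) = \left(-164\right) 288 = -47232$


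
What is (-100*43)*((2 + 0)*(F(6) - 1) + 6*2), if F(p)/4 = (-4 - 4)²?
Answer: -2244600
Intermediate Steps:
F(p) = 256 (F(p) = 4*(-4 - 4)² = 4*(-8)² = 4*64 = 256)
(-100*43)*((2 + 0)*(F(6) - 1) + 6*2) = (-100*43)*((2 + 0)*(256 - 1) + 6*2) = -4300*(2*255 + 12) = -4300*(510 + 12) = -4300*522 = -2244600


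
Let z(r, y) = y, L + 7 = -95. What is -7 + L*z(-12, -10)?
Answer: 1013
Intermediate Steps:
L = -102 (L = -7 - 95 = -102)
-7 + L*z(-12, -10) = -7 - 102*(-10) = -7 + 1020 = 1013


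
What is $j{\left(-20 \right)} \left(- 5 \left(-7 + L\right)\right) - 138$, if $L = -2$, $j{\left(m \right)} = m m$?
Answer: $17862$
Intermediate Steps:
$j{\left(m \right)} = m^{2}$
$j{\left(-20 \right)} \left(- 5 \left(-7 + L\right)\right) - 138 = \left(-20\right)^{2} \left(- 5 \left(-7 - 2\right)\right) - 138 = 400 \left(\left(-5\right) \left(-9\right)\right) - 138 = 400 \cdot 45 - 138 = 18000 - 138 = 17862$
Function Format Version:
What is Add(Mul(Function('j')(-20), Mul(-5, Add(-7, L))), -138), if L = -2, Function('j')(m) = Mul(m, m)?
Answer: 17862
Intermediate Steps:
Function('j')(m) = Pow(m, 2)
Add(Mul(Function('j')(-20), Mul(-5, Add(-7, L))), -138) = Add(Mul(Pow(-20, 2), Mul(-5, Add(-7, -2))), -138) = Add(Mul(400, Mul(-5, -9)), -138) = Add(Mul(400, 45), -138) = Add(18000, -138) = 17862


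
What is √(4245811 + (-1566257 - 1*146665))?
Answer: √2532889 ≈ 1591.5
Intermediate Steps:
√(4245811 + (-1566257 - 1*146665)) = √(4245811 + (-1566257 - 146665)) = √(4245811 - 1712922) = √2532889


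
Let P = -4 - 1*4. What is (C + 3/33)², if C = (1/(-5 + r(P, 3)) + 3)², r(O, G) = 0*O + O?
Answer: 257698809/3455881 ≈ 74.568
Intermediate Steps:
P = -8 (P = -4 - 4 = -8)
r(O, G) = O (r(O, G) = 0 + O = O)
C = 1444/169 (C = (1/(-5 - 8) + 3)² = (1/(-13) + 3)² = (-1/13 + 3)² = (38/13)² = 1444/169 ≈ 8.5444)
(C + 3/33)² = (1444/169 + 3/33)² = (1444/169 + 3*(1/33))² = (1444/169 + 1/11)² = (16053/1859)² = 257698809/3455881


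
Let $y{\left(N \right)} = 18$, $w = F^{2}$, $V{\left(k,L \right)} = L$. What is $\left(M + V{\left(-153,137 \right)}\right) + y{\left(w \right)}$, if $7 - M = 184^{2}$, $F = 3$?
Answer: $-33694$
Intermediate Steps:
$w = 9$ ($w = 3^{2} = 9$)
$M = -33849$ ($M = 7 - 184^{2} = 7 - 33856 = -33849$)
$\left(M + V{\left(-153,137 \right)}\right) + y{\left(w \right)} = \left(-33849 + 137\right) + 18 = -33712 + 18 = -33694$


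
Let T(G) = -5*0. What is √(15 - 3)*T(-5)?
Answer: 0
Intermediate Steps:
T(G) = 0
√(15 - 3)*T(-5) = √(15 - 3)*0 = √12*0 = (2*√3)*0 = 0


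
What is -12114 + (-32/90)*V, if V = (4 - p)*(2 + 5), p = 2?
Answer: -545354/45 ≈ -12119.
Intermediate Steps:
V = 14 (V = (4 - 1*2)*(2 + 5) = (4 - 2)*7 = 2*7 = 14)
-12114 + (-32/90)*V = -12114 - 32/90*14 = -12114 - 32*1/90*14 = -12114 - 16/45*14 = -12114 - 224/45 = -545354/45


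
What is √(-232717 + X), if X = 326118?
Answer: √93401 ≈ 305.62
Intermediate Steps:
√(-232717 + X) = √(-232717 + 326118) = √93401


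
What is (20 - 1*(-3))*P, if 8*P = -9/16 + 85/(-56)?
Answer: -5359/896 ≈ -5.9810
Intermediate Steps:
P = -233/896 (P = (-9/16 + 85/(-56))/8 = (-9*1/16 + 85*(-1/56))/8 = (-9/16 - 85/56)/8 = (⅛)*(-233/112) = -233/896 ≈ -0.26004)
(20 - 1*(-3))*P = (20 - 1*(-3))*(-233/896) = (20 + 3)*(-233/896) = 23*(-233/896) = -5359/896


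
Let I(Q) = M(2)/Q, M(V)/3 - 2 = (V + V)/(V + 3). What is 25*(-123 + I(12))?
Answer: -6115/2 ≈ -3057.5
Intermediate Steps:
M(V) = 6 + 6*V/(3 + V) (M(V) = 6 + 3*((V + V)/(V + 3)) = 6 + 3*((2*V)/(3 + V)) = 6 + 3*(2*V/(3 + V)) = 6 + 6*V/(3 + V))
I(Q) = 42/(5*Q) (I(Q) = (6*(3 + 2*2)/(3 + 2))/Q = (6*(3 + 4)/5)/Q = (6*(1/5)*7)/Q = 42/(5*Q))
25*(-123 + I(12)) = 25*(-123 + (42/5)/12) = 25*(-123 + (42/5)*(1/12)) = 25*(-123 + 7/10) = 25*(-1223/10) = -6115/2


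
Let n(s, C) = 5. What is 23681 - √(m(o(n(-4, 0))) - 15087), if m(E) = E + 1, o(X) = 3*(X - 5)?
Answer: 23681 - I*√15086 ≈ 23681.0 - 122.83*I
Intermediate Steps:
o(X) = -15 + 3*X (o(X) = 3*(-5 + X) = -15 + 3*X)
m(E) = 1 + E
23681 - √(m(o(n(-4, 0))) - 15087) = 23681 - √((1 + (-15 + 3*5)) - 15087) = 23681 - √((1 + (-15 + 15)) - 15087) = 23681 - √((1 + 0) - 15087) = 23681 - √(1 - 15087) = 23681 - √(-15086) = 23681 - I*√15086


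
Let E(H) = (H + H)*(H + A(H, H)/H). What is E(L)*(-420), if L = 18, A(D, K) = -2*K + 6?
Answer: -246960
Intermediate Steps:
A(D, K) = 6 - 2*K
E(H) = 2*H*(H + (6 - 2*H)/H) (E(H) = (H + H)*(H + (6 - 2*H)/H) = (2*H)*(H + (6 - 2*H)/H) = 2*H*(H + (6 - 2*H)/H))
E(L)*(-420) = (12 - 4*18 + 2*18²)*(-420) = (12 - 72 + 2*324)*(-420) = (12 - 72 + 648)*(-420) = 588*(-420) = -246960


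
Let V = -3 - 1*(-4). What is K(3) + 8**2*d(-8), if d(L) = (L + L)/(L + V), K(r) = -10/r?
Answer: 3002/21 ≈ 142.95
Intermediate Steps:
V = 1 (V = -3 + 4 = 1)
d(L) = 2*L/(1 + L) (d(L) = (L + L)/(L + 1) = (2*L)/(1 + L) = 2*L/(1 + L))
K(3) + 8**2*d(-8) = -10/3 + 8**2*(2*(-8)/(1 - 8)) = -10*1/3 + 64*(2*(-8)/(-7)) = -10/3 + 64*(2*(-8)*(-1/7)) = -10/3 + 64*(16/7) = -10/3 + 1024/7 = 3002/21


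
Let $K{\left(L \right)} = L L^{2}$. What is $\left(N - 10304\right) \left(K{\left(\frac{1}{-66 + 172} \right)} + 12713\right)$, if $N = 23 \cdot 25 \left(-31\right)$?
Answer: $- \frac{425912058298761}{1191016} \approx -3.576 \cdot 10^{8}$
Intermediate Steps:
$K{\left(L \right)} = L^{3}$
$N = -17825$ ($N = 575 \left(-31\right) = -17825$)
$\left(N - 10304\right) \left(K{\left(\frac{1}{-66 + 172} \right)} + 12713\right) = \left(-17825 - 10304\right) \left(\left(\frac{1}{-66 + 172}\right)^{3} + 12713\right) = - 28129 \left(\left(\frac{1}{106}\right)^{3} + 12713\right) = - 28129 \left(\frac{1}{1191016} + 12713\right) = \left(-28129\right) \frac{15141386409}{1191016} = - \frac{425912058298761}{1191016}$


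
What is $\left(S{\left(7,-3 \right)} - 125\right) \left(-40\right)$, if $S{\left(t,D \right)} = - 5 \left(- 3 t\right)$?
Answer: $800$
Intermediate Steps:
$S{\left(t,D \right)} = 15 t$
$\left(S{\left(7,-3 \right)} - 125\right) \left(-40\right) = \left(15 \cdot 7 - 125\right) \left(-40\right) = \left(105 - 125\right) \left(-40\right) = \left(-20\right) \left(-40\right) = 800$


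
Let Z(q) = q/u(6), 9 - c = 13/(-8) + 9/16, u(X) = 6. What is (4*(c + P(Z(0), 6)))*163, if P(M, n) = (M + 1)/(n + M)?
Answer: 80033/12 ≈ 6669.4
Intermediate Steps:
c = 161/16 (c = 9 - (13/(-8) + 9/16) = 9 - (13*(-1/8) + 9*(1/16)) = 9 - (-13/8 + 9/16) = 9 - 1*(-17/16) = 9 + 17/16 = 161/16 ≈ 10.063)
Z(q) = q/6
P(M, n) = (1 + M)/(M + n)
(4*(c + P(Z(0), 6)))*163 = (4*(161/16 + (1 + (1/6)*0)/((1/6)*0 + 6)))*163 = (4*(161/16 + (1 + 0)/(0 + 6)))*163 = (4*(161/16 + 1/6))*163 = (4*(491/48))*163 = (491/12)*163 = 80033/12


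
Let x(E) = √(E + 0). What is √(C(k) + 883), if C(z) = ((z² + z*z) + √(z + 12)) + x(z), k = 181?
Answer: √(66405 + √181 + √193) ≈ 257.74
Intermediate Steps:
x(E) = √E
C(z) = √z + √(12 + z) + 2*z² (C(z) = ((z² + z*z) + √(z + 12)) + √z = ((z² + z²) + √(12 + z)) + √z = (2*z² + √(12 + z)) + √z = (√(12 + z) + 2*z²) + √z = √z + √(12 + z) + 2*z²)
√(C(k) + 883) = √((√181 + √(12 + 181) + 2*181²) + 883) = √((√181 + √193 + 2*32761) + 883) = √((√181 + √193 + 65522) + 883) = √((65522 + √181 + √193) + 883) = √(66405 + √181 + √193)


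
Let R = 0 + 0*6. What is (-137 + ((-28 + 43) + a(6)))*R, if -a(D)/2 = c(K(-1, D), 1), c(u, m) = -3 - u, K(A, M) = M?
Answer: 0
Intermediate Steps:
a(D) = 6 + 2*D (a(D) = -2*(-3 - D) = 6 + 2*D)
R = 0 (R = 0 + 0 = 0)
(-137 + ((-28 + 43) + a(6)))*R = (-137 + ((-28 + 43) + (6 + 2*6)))*0 = (-137 + (15 + (6 + 12)))*0 = (-137 + (15 + 18))*0 = (-137 + 33)*0 = -104*0 = 0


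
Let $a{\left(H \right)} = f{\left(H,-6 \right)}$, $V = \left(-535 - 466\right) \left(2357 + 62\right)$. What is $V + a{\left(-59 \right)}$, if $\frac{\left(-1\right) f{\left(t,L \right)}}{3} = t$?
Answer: $-2421242$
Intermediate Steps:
$V = -2421419$ ($V = \left(-1001\right) 2419 = -2421419$)
$f{\left(t,L \right)} = - 3 t$
$a{\left(H \right)} = - 3 H$
$V + a{\left(-59 \right)} = -2421419 - -177 = -2421419 + 177 = -2421242$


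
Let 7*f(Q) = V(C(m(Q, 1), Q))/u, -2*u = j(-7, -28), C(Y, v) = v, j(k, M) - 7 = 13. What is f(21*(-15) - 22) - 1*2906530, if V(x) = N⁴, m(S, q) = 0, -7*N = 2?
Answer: -244250248558/84035 ≈ -2.9065e+6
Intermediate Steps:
N = -2/7 (N = -⅐*2 = -2/7 ≈ -0.28571)
j(k, M) = 20 (j(k, M) = 7 + 13 = 20)
u = -10 (u = -½*20 = -10)
V(x) = 16/2401 (V(x) = (-2/7)⁴ = 16/2401)
f(Q) = -8/84035 (f(Q) = ((16/2401)/(-10))/7 = ((16/2401)*(-⅒))/7 = (⅐)*(-8/12005) = -8/84035)
f(21*(-15) - 22) - 1*2906530 = -8/84035 - 1*2906530 = -8/84035 - 2906530 = -244250248558/84035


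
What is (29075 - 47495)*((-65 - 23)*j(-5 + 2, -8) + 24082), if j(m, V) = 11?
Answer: -425759880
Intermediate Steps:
(29075 - 47495)*((-65 - 23)*j(-5 + 2, -8) + 24082) = (29075 - 47495)*((-65 - 23)*11 + 24082) = -18420*(-88*11 + 24082) = -18420*(-968 + 24082) = -18420*23114 = -425759880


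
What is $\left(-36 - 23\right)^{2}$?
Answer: $3481$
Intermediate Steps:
$\left(-36 - 23\right)^{2} = \left(-59\right)^{2} = 3481$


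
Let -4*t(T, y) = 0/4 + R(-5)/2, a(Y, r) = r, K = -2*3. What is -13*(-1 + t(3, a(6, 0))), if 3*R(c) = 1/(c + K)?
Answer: 3419/264 ≈ 12.951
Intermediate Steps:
K = -6
R(c) = 1/(3*(-6 + c)) (R(c) = 1/(3*(c - 6)) = 1/(3*(-6 + c)))
t(T, y) = 1/264 (t(T, y) = -(0/4 + (1/(3*(-6 - 5)))/2)/4 = -(0*(1/4) + ((1/3)/(-11))*(1/2))/4 = -(0 + ((1/3)*(-1/11))*(1/2))/4 = -(0 - 1/33*1/2)/4 = -(0 - 1/66)/4 = -1/4*(-1/66) = 1/264)
-13*(-1 + t(3, a(6, 0))) = -13*(-1 + 1/264) = -13*(-263/264) = 3419/264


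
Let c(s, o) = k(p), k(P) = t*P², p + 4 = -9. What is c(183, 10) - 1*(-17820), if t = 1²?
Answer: 17989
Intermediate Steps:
t = 1
p = -13 (p = -4 - 9 = -13)
k(P) = P² (k(P) = 1*P² = P²)
c(s, o) = 169 (c(s, o) = (-13)² = 169)
c(183, 10) - 1*(-17820) = 169 - 1*(-17820) = 169 + 17820 = 17989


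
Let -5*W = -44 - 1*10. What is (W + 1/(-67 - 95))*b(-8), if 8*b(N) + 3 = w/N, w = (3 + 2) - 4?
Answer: -43715/10368 ≈ -4.2163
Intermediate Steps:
W = 54/5 (W = -(-44 - 1*10)/5 = -(-44 - 10)/5 = -⅕*(-54) = 54/5 ≈ 10.800)
w = 1 (w = 5 - 4 = 1)
b(N) = -3/8 + 1/(8*N) (b(N) = -3/8 + (1/N)/8 = -3/8 + 1/(8*N))
(W + 1/(-67 - 95))*b(-8) = (54/5 + 1/(-67 - 95))*((⅛)*(1 - 3*(-8))/(-8)) = (54/5 + 1/(-162))*((⅛)*(-⅛)*(1 + 24)) = (54/5 - 1/162)*((⅛)*(-⅛)*25) = (8743/810)*(-25/64) = -43715/10368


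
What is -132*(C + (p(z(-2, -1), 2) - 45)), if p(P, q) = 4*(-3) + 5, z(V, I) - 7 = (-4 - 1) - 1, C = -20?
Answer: 9504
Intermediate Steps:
z(V, I) = 1 (z(V, I) = 7 + ((-4 - 1) - 1) = 7 + (-5 - 1) = 7 - 6 = 1)
p(P, q) = -7 (p(P, q) = -12 + 5 = -7)
-132*(C + (p(z(-2, -1), 2) - 45)) = -132*(-20 + (-7 - 45)) = -132*(-20 - 52) = -132*(-72) = 9504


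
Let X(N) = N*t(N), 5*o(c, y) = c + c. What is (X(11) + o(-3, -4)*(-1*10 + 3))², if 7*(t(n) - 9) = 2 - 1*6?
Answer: 12524521/1225 ≈ 10224.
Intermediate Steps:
t(n) = 59/7 (t(n) = 9 + (2 - 1*6)/7 = 9 + (2 - 6)/7 = 9 + (⅐)*(-4) = 9 - 4/7 = 59/7)
o(c, y) = 2*c/5 (o(c, y) = (c + c)/5 = (2*c)/5 = 2*c/5)
X(N) = 59*N/7 (X(N) = N*(59/7) = 59*N/7)
(X(11) + o(-3, -4)*(-1*10 + 3))² = ((59/7)*11 + ((⅖)*(-3))*(-1*10 + 3))² = (649/7 - 6*(-10 + 3)/5)² = (649/7 - 6/5*(-7))² = (649/7 + 42/5)² = (3539/35)² = 12524521/1225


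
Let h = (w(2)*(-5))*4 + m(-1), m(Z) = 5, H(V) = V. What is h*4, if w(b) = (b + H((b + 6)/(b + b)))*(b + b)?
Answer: -1260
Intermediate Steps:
w(b) = 2*b*(b + (6 + b)/(2*b)) (w(b) = (b + (b + 6)/(b + b))*(b + b) = (b + (6 + b)/((2*b)))*(2*b) = (b + (6 + b)*(1/(2*b)))*(2*b) = (b + (6 + b)/(2*b))*(2*b) = 2*b*(b + (6 + b)/(2*b)))
h = -315 (h = ((6 + 2 + 2*2²)*(-5))*4 + 5 = ((6 + 2 + 2*4)*(-5))*4 + 5 = ((6 + 2 + 8)*(-5))*4 + 5 = (16*(-5))*4 + 5 = -80*4 + 5 = -320 + 5 = -315)
h*4 = -315*4 = -1260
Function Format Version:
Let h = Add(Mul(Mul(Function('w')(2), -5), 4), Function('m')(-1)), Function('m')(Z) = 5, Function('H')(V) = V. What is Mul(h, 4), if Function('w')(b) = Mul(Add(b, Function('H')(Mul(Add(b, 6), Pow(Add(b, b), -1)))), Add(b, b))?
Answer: -1260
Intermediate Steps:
Function('w')(b) = Mul(2, b, Add(b, Mul(Rational(1, 2), Pow(b, -1), Add(6, b)))) (Function('w')(b) = Mul(Add(b, Mul(Add(b, 6), Pow(Add(b, b), -1))), Add(b, b)) = Mul(Add(b, Mul(Add(6, b), Pow(Mul(2, b), -1))), Mul(2, b)) = Mul(Add(b, Mul(Add(6, b), Mul(Rational(1, 2), Pow(b, -1)))), Mul(2, b)) = Mul(Add(b, Mul(Rational(1, 2), Pow(b, -1), Add(6, b))), Mul(2, b)) = Mul(2, b, Add(b, Mul(Rational(1, 2), Pow(b, -1), Add(6, b)))))
h = -315 (h = Add(Mul(Mul(Add(6, 2, Mul(2, Pow(2, 2))), -5), 4), 5) = Add(Mul(Mul(Add(6, 2, Mul(2, 4)), -5), 4), 5) = Add(Mul(Mul(Add(6, 2, 8), -5), 4), 5) = Add(Mul(Mul(16, -5), 4), 5) = Add(Mul(-80, 4), 5) = Add(-320, 5) = -315)
Mul(h, 4) = Mul(-315, 4) = -1260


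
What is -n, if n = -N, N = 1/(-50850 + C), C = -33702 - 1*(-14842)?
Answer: -1/69710 ≈ -1.4345e-5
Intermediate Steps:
C = -18860 (C = -33702 + 14842 = -18860)
N = -1/69710 (N = 1/(-50850 - 18860) = 1/(-69710) = -1/69710 ≈ -1.4345e-5)
n = 1/69710 (n = -1*(-1/69710) = 1/69710 ≈ 1.4345e-5)
-n = -1*1/69710 = -1/69710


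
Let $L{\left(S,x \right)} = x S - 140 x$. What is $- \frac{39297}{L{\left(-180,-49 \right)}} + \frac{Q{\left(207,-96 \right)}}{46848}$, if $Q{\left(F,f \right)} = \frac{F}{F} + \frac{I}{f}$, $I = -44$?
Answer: $- \frac{690361121}{275466240} \approx -2.5062$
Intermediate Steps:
$Q{\left(F,f \right)} = 1 - \frac{44}{f}$ ($Q{\left(F,f \right)} = \frac{F}{F} - \frac{44}{f} = 1 - \frac{44}{f}$)
$L{\left(S,x \right)} = - 140 x + S x$ ($L{\left(S,x \right)} = S x - 140 x = - 140 x + S x$)
$- \frac{39297}{L{\left(-180,-49 \right)}} + \frac{Q{\left(207,-96 \right)}}{46848} = - \frac{39297}{\left(-49\right) \left(-140 - 180\right)} + \frac{\frac{1}{-96} \left(-44 - 96\right)}{46848} = - \frac{39297}{\left(-49\right) \left(-320\right)} + \left(- \frac{1}{96}\right) \left(-140\right) \frac{1}{46848} = - \frac{39297}{15680} + \frac{35}{24} \cdot \frac{1}{46848} = \left(-39297\right) \frac{1}{15680} + \frac{35}{1124352} = - \frac{39297}{15680} + \frac{35}{1124352} = - \frac{690361121}{275466240}$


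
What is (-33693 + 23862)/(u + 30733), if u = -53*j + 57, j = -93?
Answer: -9831/35719 ≈ -0.27523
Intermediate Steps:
u = 4986 (u = -53*(-93) + 57 = 4929 + 57 = 4986)
(-33693 + 23862)/(u + 30733) = (-33693 + 23862)/(4986 + 30733) = -9831/35719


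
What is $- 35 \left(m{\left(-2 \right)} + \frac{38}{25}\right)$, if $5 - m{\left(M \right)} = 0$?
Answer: $- \frac{1141}{5} \approx -228.2$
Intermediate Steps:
$m{\left(M \right)} = 5$ ($m{\left(M \right)} = 5 - 0 = 5 + 0 = 5$)
$- 35 \left(m{\left(-2 \right)} + \frac{38}{25}\right) = - 35 \left(5 + \frac{38}{25}\right) = \left(-35\right) \frac{163}{25} = - \frac{1141}{5}$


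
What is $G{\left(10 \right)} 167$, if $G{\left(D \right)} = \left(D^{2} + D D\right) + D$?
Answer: $35070$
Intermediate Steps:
$G{\left(D \right)} = D + 2 D^{2}$ ($G{\left(D \right)} = \left(D^{2} + D^{2}\right) + D = 2 D^{2} + D = D + 2 D^{2}$)
$G{\left(10 \right)} 167 = 10 \left(1 + 2 \cdot 10\right) 167 = 10 \left(1 + 20\right) 167 = 10 \cdot 21 \cdot 167 = 210 \cdot 167 = 35070$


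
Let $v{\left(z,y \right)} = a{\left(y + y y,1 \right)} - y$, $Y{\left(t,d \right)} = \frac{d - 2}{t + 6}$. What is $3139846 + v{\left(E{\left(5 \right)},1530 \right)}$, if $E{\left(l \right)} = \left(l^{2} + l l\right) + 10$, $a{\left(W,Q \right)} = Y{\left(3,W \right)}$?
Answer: $\frac{30587272}{9} \approx 3.3986 \cdot 10^{6}$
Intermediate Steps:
$Y{\left(t,d \right)} = \frac{-2 + d}{6 + t}$
$a{\left(W,Q \right)} = - \frac{2}{9} + \frac{W}{9}$ ($a{\left(W,Q \right)} = \frac{-2 + W}{6 + 3} = \frac{-2 + W}{9} = - \frac{2}{9} + \frac{W}{9}$)
$E{\left(l \right)} = 10 + 2 l^{2}$ ($E{\left(l \right)} = \left(l^{2} + l^{2}\right) + 10 = 2 l^{2} + 10 = 10 + 2 l^{2}$)
$v{\left(z,y \right)} = - \frac{2}{9} - \frac{8 y}{9} + \frac{y^{2}}{9}$ ($v{\left(z,y \right)} = \left(- \frac{2}{9} + \frac{y + y y}{9}\right) - y = \left(- \frac{2}{9} + \frac{y + y^{2}}{9}\right) - y = \left(- \frac{2}{9} + \left(\frac{y}{9} + \frac{y^{2}}{9}\right)\right) - y = \left(- \frac{2}{9} + \frac{y}{9} + \frac{y^{2}}{9}\right) - y = - \frac{2}{9} - \frac{8 y}{9} + \frac{y^{2}}{9}$)
$3139846 + v{\left(E{\left(5 \right)},1530 \right)} = 3139846 - \left(\frac{12242}{9} - 260100\right) = 3139846 - - \frac{2328658}{9} = 3139846 + \frac{2328658}{9} = \frac{30587272}{9}$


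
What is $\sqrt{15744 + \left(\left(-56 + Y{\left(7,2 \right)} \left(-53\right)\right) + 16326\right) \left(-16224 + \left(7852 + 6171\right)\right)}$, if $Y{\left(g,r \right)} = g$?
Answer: $i \sqrt{34977955} \approx 5914.2 i$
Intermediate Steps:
$\sqrt{15744 + \left(\left(-56 + Y{\left(7,2 \right)} \left(-53\right)\right) + 16326\right) \left(-16224 + \left(7852 + 6171\right)\right)} = \sqrt{15744 + \left(\left(-56 + 7 \left(-53\right)\right) + 16326\right) \left(-16224 + \left(7852 + 6171\right)\right)} = \sqrt{15744 + \left(\left(-56 - 371\right) + 16326\right) \left(-16224 + 14023\right)} = \sqrt{15744 + \left(-427 + 16326\right) \left(-2201\right)} = \sqrt{15744 + 15899 \left(-2201\right)} = \sqrt{15744 - 34993699} = \sqrt{-34977955} = i \sqrt{34977955}$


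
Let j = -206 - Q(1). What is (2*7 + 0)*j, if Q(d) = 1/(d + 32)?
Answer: -95186/33 ≈ -2884.4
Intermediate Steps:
Q(d) = 1/(32 + d)
j = -6799/33 (j = -206 - 1/(32 + 1) = -206 - 1/33 = -6799/33 ≈ -206.03)
(2*7 + 0)*j = (2*7 + 0)*(-6799/33) = (14 + 0)*(-6799/33) = 14*(-6799/33) = -95186/33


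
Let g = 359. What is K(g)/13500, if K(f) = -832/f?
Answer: -208/1211625 ≈ -0.00017167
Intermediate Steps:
K(g)/13500 = -832/359/13500 = -832*1/359*(1/13500) = -832/359*1/13500 = -208/1211625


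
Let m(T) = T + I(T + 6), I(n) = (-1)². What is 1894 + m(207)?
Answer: 2102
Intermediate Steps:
I(n) = 1
m(T) = 1 + T (m(T) = T + 1 = 1 + T)
1894 + m(207) = 1894 + (1 + 207) = 1894 + 208 = 2102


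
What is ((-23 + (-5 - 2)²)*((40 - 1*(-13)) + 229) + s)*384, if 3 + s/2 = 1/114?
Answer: 53450624/19 ≈ 2.8132e+6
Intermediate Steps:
s = -341/57 (s = -6 + 2/114 = -6 + 2*(1/114) = -6 + 1/57 = -341/57 ≈ -5.9825)
((-23 + (-5 - 2)²)*((40 - 1*(-13)) + 229) + s)*384 = ((-23 + (-5 - 2)²)*((40 - 1*(-13)) + 229) - 341/57)*384 = ((-23 + (-7)²)*((40 + 13) + 229) - 341/57)*384 = ((-23 + 49)*(53 + 229) - 341/57)*384 = (26*282 - 341/57)*384 = (7332 - 341/57)*384 = (417583/57)*384 = 53450624/19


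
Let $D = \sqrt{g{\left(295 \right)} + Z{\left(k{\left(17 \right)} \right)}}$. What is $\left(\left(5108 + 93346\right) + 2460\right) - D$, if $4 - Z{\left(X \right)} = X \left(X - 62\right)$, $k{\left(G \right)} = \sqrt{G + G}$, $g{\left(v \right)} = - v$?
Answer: $100914 - \sqrt{-325 + 62 \sqrt{34}} \approx 1.0091 \cdot 10^{5}$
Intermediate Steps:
$k{\left(G \right)} = \sqrt{2} \sqrt{G}$ ($k{\left(G \right)} = \sqrt{2 G} = \sqrt{2} \sqrt{G}$)
$Z{\left(X \right)} = 4 - X \left(-62 + X\right)$ ($Z{\left(X \right)} = 4 - X \left(X - 62\right) = 4 - X \left(-62 + X\right)$)
$D = \sqrt{-325 + 62 \sqrt{34}}$ ($D = \sqrt{\left(-1\right) 295 + \left(4 - \left(\sqrt{2} \sqrt{17}\right)^{2} + 62 \sqrt{2} \sqrt{17}\right)} = \sqrt{-295 + \left(4 - \left(\sqrt{34}\right)^{2} + 62 \sqrt{34}\right)} = \sqrt{-295 + \left(4 - 34 + 62 \sqrt{34}\right)} = \sqrt{-295 - \left(30 - 62 \sqrt{34}\right)} = \sqrt{-325 + 62 \sqrt{34}} \approx 6.0431$)
$\left(\left(5108 + 93346\right) + 2460\right) - D = \left(\left(5108 + 93346\right) + 2460\right) - \sqrt{-325 + 62 \sqrt{34}} = \left(98454 + 2460\right) - \sqrt{-325 + 62 \sqrt{34}} = 100914 - \sqrt{-325 + 62 \sqrt{34}}$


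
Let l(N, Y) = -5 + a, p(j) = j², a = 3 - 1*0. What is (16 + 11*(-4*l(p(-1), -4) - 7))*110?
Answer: 2970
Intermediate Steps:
a = 3 (a = 3 + 0 = 3)
l(N, Y) = -2 (l(N, Y) = -5 + 3 = -2)
(16 + 11*(-4*l(p(-1), -4) - 7))*110 = (16 + 11*(-4*(-2) - 7))*110 = (16 + 11*(8 - 7))*110 = (16 + 11*1)*110 = (16 + 11)*110 = 27*110 = 2970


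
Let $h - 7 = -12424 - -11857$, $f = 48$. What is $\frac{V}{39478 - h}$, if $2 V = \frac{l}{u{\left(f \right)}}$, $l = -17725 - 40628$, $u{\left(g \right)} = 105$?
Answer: $- \frac{19451}{2802660} \approx -0.0069402$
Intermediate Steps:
$l = -58353$
$h = -560$ ($h = 7 - 567 = -560$)
$V = - \frac{19451}{70}$ ($V = \frac{\left(-58353\right) \frac{1}{105}}{2} = \frac{1}{2} \left(- \frac{19451}{35}\right) = - \frac{19451}{70} \approx -277.87$)
$\frac{V}{39478 - h} = - \frac{19451}{70 \left(39478 - -560\right)} = - \frac{19451}{70 \left(39478 + 560\right)} = - \frac{19451}{70 \cdot 40038} = \left(- \frac{19451}{70}\right) \frac{1}{40038} = - \frac{19451}{2802660}$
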